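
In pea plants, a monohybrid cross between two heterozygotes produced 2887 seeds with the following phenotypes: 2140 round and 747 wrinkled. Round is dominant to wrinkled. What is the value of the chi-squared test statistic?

1.178

For a monohybrid cross between heterozygotes with complete dominance, the expected phenotypic ratio is 3:1.
The 3:1 ratio has 4 parts, so with N = 2887 the expected counts are:
  round: 2887 × 3/4 = 2165.25
  wrinkled: 2887 × 1/4 = 721.75
χ² = Σ (O − E)² / E
  round: (2140 − 2165.25)² / 2165.25 = 0.2945
  wrinkled: (747 − 721.75)² / 721.75 = 0.8834
χ² = 0.2945 + 0.8834 = 1.1779 ≈ 1.178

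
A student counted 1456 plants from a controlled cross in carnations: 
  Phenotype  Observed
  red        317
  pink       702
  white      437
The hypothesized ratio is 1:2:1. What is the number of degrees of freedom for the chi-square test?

A goodness-of-fit test with 3 phenotype classes has df = 3 − 1 = 2.

2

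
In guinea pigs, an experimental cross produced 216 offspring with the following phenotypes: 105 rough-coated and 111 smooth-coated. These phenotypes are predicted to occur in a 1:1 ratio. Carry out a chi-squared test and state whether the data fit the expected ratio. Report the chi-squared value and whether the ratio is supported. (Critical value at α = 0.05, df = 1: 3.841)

Under the 1:1 hypothesis (Σ ratio = 2, N = 216):
  rough-coated: 216 × 1/2 = 108
  smooth-coated: 216 × 1/2 = 108
χ² = Σ (O − E)² / E
  rough-coated: (105 − 108)² / 108 = 0.0833
  smooth-coated: (111 − 108)² / 108 = 0.0833
χ² = 0.0833 + 0.0833 = 0.1666 ≈ 0.167
Degrees of freedom = 2 − 1 = 1; critical value at α = 0.05 is 3.841.
Since 0.167 < 3.841, we fail to reject the null hypothesis — the data are consistent with the 1:1 ratio.

0.167; consistent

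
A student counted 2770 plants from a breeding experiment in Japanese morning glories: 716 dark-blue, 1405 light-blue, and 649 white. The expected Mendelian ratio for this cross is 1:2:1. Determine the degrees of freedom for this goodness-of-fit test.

2

A goodness-of-fit test with 3 phenotype classes has df = 3 − 1 = 2.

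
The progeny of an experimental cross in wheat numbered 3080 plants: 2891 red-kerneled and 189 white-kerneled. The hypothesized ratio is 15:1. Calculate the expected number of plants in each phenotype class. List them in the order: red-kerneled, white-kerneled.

2887.5, 192.5

Under the 15:1 hypothesis (Σ ratio = 16, N = 3080):
  red-kerneled: 3080 × 15/16 = 2887.5
  white-kerneled: 3080 × 1/16 = 192.5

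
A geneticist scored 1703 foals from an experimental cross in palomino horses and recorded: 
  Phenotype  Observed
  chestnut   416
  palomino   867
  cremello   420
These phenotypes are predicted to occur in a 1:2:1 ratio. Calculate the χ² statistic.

0.583

Total ratio parts = 4. Expected numbers out of 1703:
  chestnut: 1703 × 1/4 = 425.75
  palomino: 1703 × 2/4 = 851.5
  cremello: 1703 × 1/4 = 425.75
χ² = Σ (O − E)² / E
  chestnut: (416 − 425.75)² / 425.75 = 0.2233
  palomino: (867 − 851.5)² / 851.5 = 0.2821
  cremello: (420 − 425.75)² / 425.75 = 0.0777
χ² = 0.2233 + 0.2821 + 0.0777 = 0.5831 ≈ 0.583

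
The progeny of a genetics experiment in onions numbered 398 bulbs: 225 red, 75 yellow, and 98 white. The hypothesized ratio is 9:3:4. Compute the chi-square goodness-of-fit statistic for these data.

0.030

The 9:3:4 ratio has 16 parts, so with N = 398 the expected counts are:
  red: 398 × 9/16 = 223.875
  yellow: 398 × 3/16 = 74.625
  white: 398 × 4/16 = 99.5
χ² = Σ (O − E)² / E
  red: (225 − 223.875)² / 223.875 = 0.0057
  yellow: (75 − 74.625)² / 74.625 = 0.0019
  white: (98 − 99.5)² / 99.5 = 0.0226
χ² = 0.0057 + 0.0019 + 0.0226 = 0.0302 ≈ 0.030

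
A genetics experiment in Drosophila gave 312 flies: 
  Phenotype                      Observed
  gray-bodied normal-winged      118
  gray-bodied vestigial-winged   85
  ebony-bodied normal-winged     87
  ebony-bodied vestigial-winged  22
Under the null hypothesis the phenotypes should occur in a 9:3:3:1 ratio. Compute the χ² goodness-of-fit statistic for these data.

The 9:3:3:1 ratio has 16 parts, so with N = 312 the expected counts are:
  gray-bodied normal-winged: 312 × 9/16 = 175.5
  gray-bodied vestigial-winged: 312 × 3/16 = 58.5
  ebony-bodied normal-winged: 312 × 3/16 = 58.5
  ebony-bodied vestigial-winged: 312 × 1/16 = 19.5
χ² = Σ (O − E)² / E
  gray-bodied normal-winged: (118 − 175.5)² / 175.5 = 18.8390
  gray-bodied vestigial-winged: (85 − 58.5)² / 58.5 = 12.0043
  ebony-bodied normal-winged: (87 − 58.5)² / 58.5 = 13.8846
  ebony-bodied vestigial-winged: (22 − 19.5)² / 19.5 = 0.3205
χ² = 18.8390 + 12.0043 + 13.8846 + 0.3205 = 45.0484 ≈ 45.048

45.048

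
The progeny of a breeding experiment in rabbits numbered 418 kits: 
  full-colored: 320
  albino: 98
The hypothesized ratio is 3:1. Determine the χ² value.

0.539

Total ratio parts = 4. Expected numbers out of 418:
  full-colored: 418 × 3/4 = 313.5
  albino: 418 × 1/4 = 104.5
χ² = Σ (O − E)² / E
  full-colored: (320 − 313.5)² / 313.5 = 0.1348
  albino: (98 − 104.5)² / 104.5 = 0.4043
χ² = 0.1348 + 0.4043 = 0.5391 ≈ 0.539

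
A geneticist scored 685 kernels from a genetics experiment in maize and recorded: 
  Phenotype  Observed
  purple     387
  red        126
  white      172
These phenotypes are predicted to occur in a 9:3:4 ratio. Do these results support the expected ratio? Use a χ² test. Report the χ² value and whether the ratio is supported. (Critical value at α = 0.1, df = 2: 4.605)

Expected counts for N = 685 under a 9:3:4 ratio (total parts = 16):
  purple: 685 × 9/16 = 385.3125
  red: 685 × 3/16 = 128.4375
  white: 685 × 4/16 = 171.25
χ² = Σ (O − E)² / E
  purple: (387 − 385.3125)² / 385.3125 = 0.0074
  red: (126 − 128.4375)² / 128.4375 = 0.0463
  white: (172 − 171.25)² / 171.25 = 0.0033
χ² = 0.0074 + 0.0463 + 0.0033 = 0.057
Degrees of freedom = 3 − 1 = 2; critical value at α = 0.1 is 4.605.
Since 0.057 < 4.605, we fail to reject the null hypothesis — the data are consistent with the 9:3:4 ratio.

0.057; consistent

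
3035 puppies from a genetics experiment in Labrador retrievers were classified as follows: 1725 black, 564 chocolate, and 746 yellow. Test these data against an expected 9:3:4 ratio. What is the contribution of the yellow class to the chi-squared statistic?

0.214

Expected counts for N = 3035 under a 9:3:4 ratio (total parts = 16):
  black: 3035 × 9/16 = 1707.1875
  chocolate: 3035 × 3/16 = 569.0625
  yellow: 3035 × 4/16 = 758.75
Contribution of yellow: (746 − 758.75)² / 758.75 = 0.2143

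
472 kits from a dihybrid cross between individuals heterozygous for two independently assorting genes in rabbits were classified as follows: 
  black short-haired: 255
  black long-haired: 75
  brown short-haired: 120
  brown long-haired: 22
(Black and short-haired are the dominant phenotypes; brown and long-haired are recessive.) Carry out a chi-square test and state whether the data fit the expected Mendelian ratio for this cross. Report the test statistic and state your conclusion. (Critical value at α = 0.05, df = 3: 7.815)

15.593; not consistent

A dihybrid F₂ with independent assortment and complete dominance at both loci gives a 9:3:3:1 phenotypic ratio.
Under the 9:3:3:1 hypothesis (Σ ratio = 16, N = 472):
  black short-haired: 472 × 9/16 = 265.5
  black long-haired: 472 × 3/16 = 88.5
  brown short-haired: 472 × 3/16 = 88.5
  brown long-haired: 472 × 1/16 = 29.5
χ² = Σ (O − E)² / E
  black short-haired: (255 − 265.5)² / 265.5 = 0.4153
  black long-haired: (75 − 88.5)² / 88.5 = 2.0593
  brown short-haired: (120 − 88.5)² / 88.5 = 11.2119
  brown long-haired: (22 − 29.5)² / 29.5 = 1.9068
χ² = 0.4153 + 2.0593 + 11.2119 + 1.9068 = 15.5933 ≈ 15.593
Degrees of freedom = 4 − 1 = 3; critical value at α = 0.05 is 7.815.
Since 15.593 > 7.815, we reject the null hypothesis — the data do not fit the 9:3:3:1 ratio.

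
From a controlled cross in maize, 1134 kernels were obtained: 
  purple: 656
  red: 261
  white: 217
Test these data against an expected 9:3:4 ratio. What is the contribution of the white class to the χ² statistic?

Expected counts for N = 1134 under a 9:3:4 ratio (total parts = 16):
  purple: 1134 × 9/16 = 637.875
  red: 1134 × 3/16 = 212.625
  white: 1134 × 4/16 = 283.5
Contribution of white: (217 − 283.5)² / 283.5 = 15.5988

15.599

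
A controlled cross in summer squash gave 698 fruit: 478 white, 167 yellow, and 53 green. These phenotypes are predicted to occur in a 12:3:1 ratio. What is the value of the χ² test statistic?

15.941

Under the 12:3:1 hypothesis (Σ ratio = 16, N = 698):
  white: 698 × 12/16 = 523.5
  yellow: 698 × 3/16 = 130.875
  green: 698 × 1/16 = 43.625
χ² = Σ (O − E)² / E
  white: (478 − 523.5)² / 523.5 = 3.9546
  yellow: (167 − 130.875)² / 130.875 = 9.9715
  green: (53 − 43.625)² / 43.625 = 2.0147
χ² = 3.9546 + 9.9715 + 2.0147 = 15.9408 ≈ 15.941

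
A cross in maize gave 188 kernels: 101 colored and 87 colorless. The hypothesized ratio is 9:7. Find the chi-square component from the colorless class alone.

Under the 9:7 hypothesis (Σ ratio = 16, N = 188):
  colored: 188 × 9/16 = 105.75
  colorless: 188 × 7/16 = 82.25
Contribution of colorless: (87 − 82.25)² / 82.25 = 0.2743

0.274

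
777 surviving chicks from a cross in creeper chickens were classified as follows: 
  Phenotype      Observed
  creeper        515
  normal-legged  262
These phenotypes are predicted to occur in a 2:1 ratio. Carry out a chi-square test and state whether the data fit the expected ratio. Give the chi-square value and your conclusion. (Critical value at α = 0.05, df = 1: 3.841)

0.052; consistent

The 2:1 ratio has 3 parts, so with N = 777 the expected counts are:
  creeper: 777 × 2/3 = 518
  normal-legged: 777 × 1/3 = 259
χ² = Σ (O − E)² / E
  creeper: (515 − 518)² / 518 = 0.0174
  normal-legged: (262 − 259)² / 259 = 0.0347
χ² = 0.0174 + 0.0347 = 0.0521 ≈ 0.052
Degrees of freedom = 2 − 1 = 1; critical value at α = 0.05 is 3.841.
Since 0.052 < 3.841, we fail to reject the null hypothesis — the data are consistent with the 2:1 ratio.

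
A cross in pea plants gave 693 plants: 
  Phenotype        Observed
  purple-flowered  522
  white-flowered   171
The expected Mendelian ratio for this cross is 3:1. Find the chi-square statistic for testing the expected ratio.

0.039

Under the 3:1 hypothesis (Σ ratio = 4, N = 693):
  purple-flowered: 693 × 3/4 = 519.75
  white-flowered: 693 × 1/4 = 173.25
χ² = Σ (O − E)² / E
  purple-flowered: (522 − 519.75)² / 519.75 = 0.0097
  white-flowered: (171 − 173.25)² / 173.25 = 0.0292
χ² = 0.0097 + 0.0292 = 0.0389 ≈ 0.039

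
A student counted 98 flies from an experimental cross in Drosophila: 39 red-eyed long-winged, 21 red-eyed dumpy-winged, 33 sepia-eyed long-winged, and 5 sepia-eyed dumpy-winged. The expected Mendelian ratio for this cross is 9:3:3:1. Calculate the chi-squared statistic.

16.939

The 9:3:3:1 ratio has 16 parts, so with N = 98 the expected counts are:
  red-eyed long-winged: 98 × 9/16 = 55.125
  red-eyed dumpy-winged: 98 × 3/16 = 18.375
  sepia-eyed long-winged: 98 × 3/16 = 18.375
  sepia-eyed dumpy-winged: 98 × 1/16 = 6.125
χ² = Σ (O − E)² / E
  red-eyed long-winged: (39 − 55.125)² / 55.125 = 4.7168
  red-eyed dumpy-winged: (21 − 18.375)² / 18.375 = 0.3750
  sepia-eyed long-winged: (33 − 18.375)² / 18.375 = 11.6403
  sepia-eyed dumpy-winged: (5 − 6.125)² / 6.125 = 0.2066
χ² = 4.7168 + 0.3750 + 11.6403 + 0.2066 = 16.9387 ≈ 16.939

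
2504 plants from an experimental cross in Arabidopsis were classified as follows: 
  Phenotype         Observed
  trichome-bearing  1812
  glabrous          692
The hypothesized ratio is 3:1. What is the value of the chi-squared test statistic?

Total ratio parts = 4. Expected numbers out of 2504:
  trichome-bearing: 2504 × 3/4 = 1878
  glabrous: 2504 × 1/4 = 626
χ² = Σ (O − E)² / E
  trichome-bearing: (1812 − 1878)² / 1878 = 2.3195
  glabrous: (692 − 626)² / 626 = 6.9585
χ² = 2.3195 + 6.9585 = 9.278

9.278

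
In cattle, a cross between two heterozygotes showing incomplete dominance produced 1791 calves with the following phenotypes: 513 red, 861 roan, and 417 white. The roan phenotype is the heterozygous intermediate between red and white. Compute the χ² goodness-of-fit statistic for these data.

12.950

With incomplete dominance, a heterozygote × heterozygote cross gives a 1:2:1 phenotypic ratio.
The 1:2:1 ratio has 4 parts, so with N = 1791 the expected counts are:
  red: 1791 × 1/4 = 447.75
  roan: 1791 × 2/4 = 895.5
  white: 1791 × 1/4 = 447.75
χ² = Σ (O − E)² / E
  red: (513 − 447.75)² / 447.75 = 9.5088
  roan: (861 − 895.5)² / 895.5 = 1.3291
  white: (417 − 447.75)² / 447.75 = 2.1118
χ² = 9.5088 + 1.3291 + 2.1118 = 12.9497 ≈ 12.950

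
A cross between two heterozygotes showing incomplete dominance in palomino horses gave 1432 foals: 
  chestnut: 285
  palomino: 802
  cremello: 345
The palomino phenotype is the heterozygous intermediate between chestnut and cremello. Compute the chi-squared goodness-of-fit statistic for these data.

With incomplete dominance, a heterozygote × heterozygote cross gives a 1:2:1 phenotypic ratio.
The 1:2:1 ratio has 4 parts, so with N = 1432 the expected counts are:
  chestnut: 1432 × 1/4 = 358
  palomino: 1432 × 2/4 = 716
  cremello: 1432 × 1/4 = 358
χ² = Σ (O − E)² / E
  chestnut: (285 − 358)² / 358 = 14.8855
  palomino: (802 − 716)² / 716 = 10.3296
  cremello: (345 − 358)² / 358 = 0.4721
χ² = 14.8855 + 10.3296 + 0.4721 = 25.6872 ≈ 25.687

25.687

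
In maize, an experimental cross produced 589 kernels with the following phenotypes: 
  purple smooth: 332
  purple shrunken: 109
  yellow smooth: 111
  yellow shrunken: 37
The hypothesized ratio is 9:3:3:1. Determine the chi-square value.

0.024

Total ratio parts = 16. Expected numbers out of 589:
  purple smooth: 589 × 9/16 = 331.3125
  purple shrunken: 589 × 3/16 = 110.4375
  yellow smooth: 589 × 3/16 = 110.4375
  yellow shrunken: 589 × 1/16 = 36.8125
χ² = Σ (O − E)² / E
  purple smooth: (332 − 331.3125)² / 331.3125 = 0.0014
  purple shrunken: (109 − 110.4375)² / 110.4375 = 0.0187
  yellow smooth: (111 − 110.4375)² / 110.4375 = 0.0029
  yellow shrunken: (37 − 36.8125)² / 36.8125 = 0.0010
χ² = 0.0014 + 0.0187 + 0.0029 + 0.0010 = 0.024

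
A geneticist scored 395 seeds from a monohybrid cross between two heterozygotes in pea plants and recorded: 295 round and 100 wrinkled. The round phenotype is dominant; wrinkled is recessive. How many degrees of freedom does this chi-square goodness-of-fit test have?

For a monohybrid cross between heterozygotes with complete dominance, the expected phenotypic ratio is 3:1.
A goodness-of-fit test with 2 phenotype classes has df = 2 − 1 = 1.

1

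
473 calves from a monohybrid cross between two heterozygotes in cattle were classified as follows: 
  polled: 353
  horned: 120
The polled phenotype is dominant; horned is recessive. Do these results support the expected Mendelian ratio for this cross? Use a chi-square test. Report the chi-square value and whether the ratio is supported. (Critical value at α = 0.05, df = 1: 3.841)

0.035; consistent

For a monohybrid cross between heterozygotes with complete dominance, the expected phenotypic ratio is 3:1.
Total ratio parts = 4. Expected numbers out of 473:
  polled: 473 × 3/4 = 354.75
  horned: 473 × 1/4 = 118.25
χ² = Σ (O − E)² / E
  polled: (353 − 354.75)² / 354.75 = 0.0086
  horned: (120 − 118.25)² / 118.25 = 0.0259
χ² = 0.0086 + 0.0259 = 0.0345 ≈ 0.035
Degrees of freedom = 2 − 1 = 1; critical value at α = 0.05 is 3.841.
Since 0.035 < 3.841, we fail to reject the null hypothesis — the data are consistent with the 3:1 ratio.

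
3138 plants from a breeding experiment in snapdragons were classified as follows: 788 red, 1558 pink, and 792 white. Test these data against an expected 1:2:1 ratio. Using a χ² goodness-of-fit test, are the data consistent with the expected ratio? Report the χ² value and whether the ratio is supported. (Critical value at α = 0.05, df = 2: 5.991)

Total ratio parts = 4. Expected numbers out of 3138:
  red: 3138 × 1/4 = 784.5
  pink: 3138 × 2/4 = 1569
  white: 3138 × 1/4 = 784.5
χ² = Σ (O − E)² / E
  red: (788 − 784.5)² / 784.5 = 0.0156
  pink: (1558 − 1569)² / 1569 = 0.0771
  white: (792 − 784.5)² / 784.5 = 0.0717
χ² = 0.0156 + 0.0771 + 0.0717 = 0.1644 ≈ 0.164
Degrees of freedom = 3 − 1 = 2; critical value at α = 0.05 is 5.991.
Since 0.164 < 5.991, we fail to reject the null hypothesis — the data are consistent with the 1:2:1 ratio.

0.164; consistent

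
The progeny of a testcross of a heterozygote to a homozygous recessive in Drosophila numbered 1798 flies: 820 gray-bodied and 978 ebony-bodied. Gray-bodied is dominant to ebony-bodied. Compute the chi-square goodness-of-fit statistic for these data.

13.884

A testcross of a heterozygote (Aa × aa) gives a 1:1 phenotypic ratio.
Total ratio parts = 2. Expected numbers out of 1798:
  gray-bodied: 1798 × 1/2 = 899
  ebony-bodied: 1798 × 1/2 = 899
χ² = Σ (O − E)² / E
  gray-bodied: (820 − 899)² / 899 = 6.9422
  ebony-bodied: (978 − 899)² / 899 = 6.9422
χ² = 6.9422 + 6.9422 = 13.8844 ≈ 13.884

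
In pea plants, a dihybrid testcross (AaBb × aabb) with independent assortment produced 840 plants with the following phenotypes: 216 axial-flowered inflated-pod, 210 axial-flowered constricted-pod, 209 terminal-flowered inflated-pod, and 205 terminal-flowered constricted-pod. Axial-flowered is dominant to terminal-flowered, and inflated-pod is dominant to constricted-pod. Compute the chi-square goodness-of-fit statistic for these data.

0.295

A dihybrid testcross with independent assortment gives a 1:1:1:1 ratio.
The 1:1:1:1 ratio has 4 parts, so with N = 840 the expected counts are:
  axial-flowered inflated-pod: 840 × 1/4 = 210
  axial-flowered constricted-pod: 840 × 1/4 = 210
  terminal-flowered inflated-pod: 840 × 1/4 = 210
  terminal-flowered constricted-pod: 840 × 1/4 = 210
χ² = Σ (O − E)² / E
  axial-flowered inflated-pod: (216 − 210)² / 210 = 0.1714
  axial-flowered constricted-pod: (210 − 210)² / 210 = 0.0000
  terminal-flowered inflated-pod: (209 − 210)² / 210 = 0.0048
  terminal-flowered constricted-pod: (205 − 210)² / 210 = 0.1190
χ² = 0.1714 + 0.0000 + 0.0048 + 0.1190 = 0.2952 ≈ 0.295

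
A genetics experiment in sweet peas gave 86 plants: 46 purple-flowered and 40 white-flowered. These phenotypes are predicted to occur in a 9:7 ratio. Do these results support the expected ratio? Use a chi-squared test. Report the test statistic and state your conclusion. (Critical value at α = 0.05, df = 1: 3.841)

The 9:7 ratio has 16 parts, so with N = 86 the expected counts are:
  purple-flowered: 86 × 9/16 = 48.375
  white-flowered: 86 × 7/16 = 37.625
χ² = Σ (O − E)² / E
  purple-flowered: (46 − 48.375)² / 48.375 = 0.1166
  white-flowered: (40 − 37.625)² / 37.625 = 0.1499
χ² = 0.1166 + 0.1499 = 0.2665 ≈ 0.267
Degrees of freedom = 2 − 1 = 1; critical value at α = 0.05 is 3.841.
Since 0.267 < 3.841, we fail to reject the null hypothesis — the data are consistent with the 9:7 ratio.

0.267; consistent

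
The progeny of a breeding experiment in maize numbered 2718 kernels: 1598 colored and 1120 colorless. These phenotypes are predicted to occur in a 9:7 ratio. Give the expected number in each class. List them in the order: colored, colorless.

Expected counts for N = 2718 under a 9:7 ratio (total parts = 16):
  colored: 2718 × 9/16 = 1528.875
  colorless: 2718 × 7/16 = 1189.125

1528.875, 1189.125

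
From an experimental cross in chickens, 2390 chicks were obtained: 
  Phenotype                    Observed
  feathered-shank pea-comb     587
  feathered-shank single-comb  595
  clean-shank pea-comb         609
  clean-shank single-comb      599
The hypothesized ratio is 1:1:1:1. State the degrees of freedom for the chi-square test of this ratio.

3

A goodness-of-fit test with 4 phenotype classes has df = 4 − 1 = 3.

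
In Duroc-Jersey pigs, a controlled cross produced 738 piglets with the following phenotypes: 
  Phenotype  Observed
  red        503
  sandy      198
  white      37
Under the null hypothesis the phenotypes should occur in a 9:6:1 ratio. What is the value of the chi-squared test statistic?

42.815

Total ratio parts = 16. Expected numbers out of 738:
  red: 738 × 9/16 = 415.125
  sandy: 738 × 6/16 = 276.75
  white: 738 × 1/16 = 46.125
χ² = Σ (O − E)² / E
  red: (503 − 415.125)² / 415.125 = 18.6017
  sandy: (198 − 276.75)² / 276.75 = 22.4085
  white: (37 − 46.125)² / 46.125 = 1.8052
χ² = 18.6017 + 22.4085 + 1.8052 = 42.8154 ≈ 42.815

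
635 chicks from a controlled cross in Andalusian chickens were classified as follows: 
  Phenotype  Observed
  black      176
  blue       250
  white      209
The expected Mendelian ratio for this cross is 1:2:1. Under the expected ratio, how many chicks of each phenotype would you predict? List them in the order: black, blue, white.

158.75, 317.5, 158.75

Total ratio parts = 4. Expected numbers out of 635:
  black: 635 × 1/4 = 158.75
  blue: 635 × 2/4 = 317.5
  white: 635 × 1/4 = 158.75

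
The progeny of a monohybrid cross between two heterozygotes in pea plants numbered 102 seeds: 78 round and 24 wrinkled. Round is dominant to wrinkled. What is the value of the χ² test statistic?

For a monohybrid cross between heterozygotes with complete dominance, the expected phenotypic ratio is 3:1.
The 3:1 ratio has 4 parts, so with N = 102 the expected counts are:
  round: 102 × 3/4 = 76.5
  wrinkled: 102 × 1/4 = 25.5
χ² = Σ (O − E)² / E
  round: (78 − 76.5)² / 76.5 = 0.0294
  wrinkled: (24 − 25.5)² / 25.5 = 0.0882
χ² = 0.0294 + 0.0882 = 0.1176 ≈ 0.118

0.118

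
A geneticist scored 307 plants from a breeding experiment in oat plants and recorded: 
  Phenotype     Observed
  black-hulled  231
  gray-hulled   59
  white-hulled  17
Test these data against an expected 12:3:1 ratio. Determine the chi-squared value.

The 12:3:1 ratio has 16 parts, so with N = 307 the expected counts are:
  black-hulled: 307 × 12/16 = 230.25
  gray-hulled: 307 × 3/16 = 57.5625
  white-hulled: 307 × 1/16 = 19.1875
χ² = Σ (O − E)² / E
  black-hulled: (231 − 230.25)² / 230.25 = 0.0024
  gray-hulled: (59 − 57.5625)² / 57.5625 = 0.0359
  white-hulled: (17 − 19.1875)² / 19.1875 = 0.2494
χ² = 0.0024 + 0.0359 + 0.2494 = 0.2877 ≈ 0.288

0.288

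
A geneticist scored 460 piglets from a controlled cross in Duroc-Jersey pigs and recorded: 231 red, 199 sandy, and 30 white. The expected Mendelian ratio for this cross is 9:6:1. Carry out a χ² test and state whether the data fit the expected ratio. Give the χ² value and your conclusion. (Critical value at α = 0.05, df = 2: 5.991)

7.101; not consistent

The 9:6:1 ratio has 16 parts, so with N = 460 the expected counts are:
  red: 460 × 9/16 = 258.75
  sandy: 460 × 6/16 = 172.5
  white: 460 × 1/16 = 28.75
χ² = Σ (O − E)² / E
  red: (231 − 258.75)² / 258.75 = 2.9761
  sandy: (199 − 172.5)² / 172.5 = 4.0710
  white: (30 − 28.75)² / 28.75 = 0.0543
χ² = 2.9761 + 4.0710 + 0.0543 = 7.1014 ≈ 7.101
Degrees of freedom = 3 − 1 = 2; critical value at α = 0.05 is 5.991.
Since 7.101 > 5.991, we reject the null hypothesis — the data do not fit the 9:6:1 ratio.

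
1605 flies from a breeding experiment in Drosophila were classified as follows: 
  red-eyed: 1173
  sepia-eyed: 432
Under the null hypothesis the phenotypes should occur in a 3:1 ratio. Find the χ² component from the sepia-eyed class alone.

2.357

Under the 3:1 hypothesis (Σ ratio = 4, N = 1605):
  red-eyed: 1605 × 3/4 = 1203.75
  sepia-eyed: 1605 × 1/4 = 401.25
Contribution of sepia-eyed: (432 − 401.25)² / 401.25 = 2.3565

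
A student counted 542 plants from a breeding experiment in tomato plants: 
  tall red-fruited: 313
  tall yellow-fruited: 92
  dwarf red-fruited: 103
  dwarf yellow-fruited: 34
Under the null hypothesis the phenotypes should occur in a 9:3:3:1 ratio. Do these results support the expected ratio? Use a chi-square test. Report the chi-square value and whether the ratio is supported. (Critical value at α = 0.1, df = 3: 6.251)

1.147; consistent

Under the 9:3:3:1 hypothesis (Σ ratio = 16, N = 542):
  tall red-fruited: 542 × 9/16 = 304.875
  tall yellow-fruited: 542 × 3/16 = 101.625
  dwarf red-fruited: 542 × 3/16 = 101.625
  dwarf yellow-fruited: 542 × 1/16 = 33.875
χ² = Σ (O − E)² / E
  tall red-fruited: (313 − 304.875)² / 304.875 = 0.2165
  tall yellow-fruited: (92 − 101.625)² / 101.625 = 0.9116
  dwarf red-fruited: (103 − 101.625)² / 101.625 = 0.0186
  dwarf yellow-fruited: (34 − 33.875)² / 33.875 = 0.0005
χ² = 0.2165 + 0.9116 + 0.0186 + 0.0005 = 1.1472 ≈ 1.147
Degrees of freedom = 4 − 1 = 3; critical value at α = 0.1 is 6.251.
Since 1.147 < 6.251, we fail to reject the null hypothesis — the data are consistent with the 9:3:3:1 ratio.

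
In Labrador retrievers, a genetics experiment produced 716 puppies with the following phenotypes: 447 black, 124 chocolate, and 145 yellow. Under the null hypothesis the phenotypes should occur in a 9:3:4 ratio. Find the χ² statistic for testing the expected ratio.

12.102

Expected counts for N = 716 under a 9:3:4 ratio (total parts = 16):
  black: 716 × 9/16 = 402.75
  chocolate: 716 × 3/16 = 134.25
  yellow: 716 × 4/16 = 179
χ² = Σ (O − E)² / E
  black: (447 − 402.75)² / 402.75 = 4.8617
  chocolate: (124 − 134.25)² / 134.25 = 0.7826
  yellow: (145 − 179)² / 179 = 6.4581
χ² = 4.8617 + 0.7826 + 6.4581 = 12.1024 ≈ 12.102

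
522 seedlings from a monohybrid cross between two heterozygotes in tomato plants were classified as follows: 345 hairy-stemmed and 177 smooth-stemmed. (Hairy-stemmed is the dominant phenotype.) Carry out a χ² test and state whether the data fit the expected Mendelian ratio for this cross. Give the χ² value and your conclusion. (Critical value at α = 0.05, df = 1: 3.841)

For a monohybrid cross between heterozygotes with complete dominance, the expected phenotypic ratio is 3:1.
Expected counts for N = 522 under a 3:1 ratio (total parts = 4):
  hairy-stemmed: 522 × 3/4 = 391.5
  smooth-stemmed: 522 × 1/4 = 130.5
χ² = Σ (O − E)² / E
  hairy-stemmed: (345 − 391.5)² / 391.5 = 5.5230
  smooth-stemmed: (177 − 130.5)² / 130.5 = 16.5690
χ² = 5.5230 + 16.5690 = 22.092
Degrees of freedom = 2 − 1 = 1; critical value at α = 0.05 is 3.841.
Since 22.092 > 3.841, we reject the null hypothesis — the data do not fit the 3:1 ratio.

22.092; not consistent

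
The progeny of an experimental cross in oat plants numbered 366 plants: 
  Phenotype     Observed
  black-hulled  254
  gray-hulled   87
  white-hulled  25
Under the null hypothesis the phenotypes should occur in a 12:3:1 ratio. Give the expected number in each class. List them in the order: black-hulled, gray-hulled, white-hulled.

Total ratio parts = 16. Expected numbers out of 366:
  black-hulled: 366 × 12/16 = 274.5
  gray-hulled: 366 × 3/16 = 68.625
  white-hulled: 366 × 1/16 = 22.875

274.5, 68.625, 22.875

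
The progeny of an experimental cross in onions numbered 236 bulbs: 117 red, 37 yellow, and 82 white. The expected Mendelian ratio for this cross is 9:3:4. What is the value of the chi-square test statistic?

12.023

The 9:3:4 ratio has 16 parts, so with N = 236 the expected counts are:
  red: 236 × 9/16 = 132.75
  yellow: 236 × 3/16 = 44.25
  white: 236 × 4/16 = 59
χ² = Σ (O − E)² / E
  red: (117 − 132.75)² / 132.75 = 1.8686
  yellow: (37 − 44.25)² / 44.25 = 1.1879
  white: (82 − 59)² / 59 = 8.9661
χ² = 1.8686 + 1.1879 + 8.9661 = 12.0226 ≈ 12.023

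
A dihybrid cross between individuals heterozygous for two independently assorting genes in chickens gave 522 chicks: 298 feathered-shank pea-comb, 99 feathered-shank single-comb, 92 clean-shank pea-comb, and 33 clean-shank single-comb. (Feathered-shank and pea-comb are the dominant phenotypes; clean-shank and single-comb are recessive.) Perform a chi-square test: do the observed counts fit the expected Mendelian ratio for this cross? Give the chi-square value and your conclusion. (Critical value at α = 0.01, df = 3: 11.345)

A dihybrid F₂ with independent assortment and complete dominance at both loci gives a 9:3:3:1 phenotypic ratio.
Total ratio parts = 16. Expected numbers out of 522:
  feathered-shank pea-comb: 522 × 9/16 = 293.625
  feathered-shank single-comb: 522 × 3/16 = 97.875
  clean-shank pea-comb: 522 × 3/16 = 97.875
  clean-shank single-comb: 522 × 1/16 = 32.625
χ² = Σ (O − E)² / E
  feathered-shank pea-comb: (298 − 293.625)² / 293.625 = 0.0652
  feathered-shank single-comb: (99 − 97.875)² / 97.875 = 0.0129
  clean-shank pea-comb: (92 − 97.875)² / 97.875 = 0.3527
  clean-shank single-comb: (33 − 32.625)² / 32.625 = 0.0043
χ² = 0.0652 + 0.0129 + 0.3527 + 0.0043 = 0.4351 ≈ 0.435
Degrees of freedom = 4 − 1 = 3; critical value at α = 0.01 is 11.345.
Since 0.435 < 11.345, we fail to reject the null hypothesis — the data are consistent with the 9:3:3:1 ratio.

0.435; consistent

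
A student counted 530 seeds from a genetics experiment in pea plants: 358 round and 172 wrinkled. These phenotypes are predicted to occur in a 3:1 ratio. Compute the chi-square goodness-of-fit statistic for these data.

The 3:1 ratio has 4 parts, so with N = 530 the expected counts are:
  round: 530 × 3/4 = 397.5
  wrinkled: 530 × 1/4 = 132.5
χ² = Σ (O − E)² / E
  round: (358 − 397.5)² / 397.5 = 3.9252
  wrinkled: (172 − 132.5)² / 132.5 = 11.7755
χ² = 3.9252 + 11.7755 = 15.7007 ≈ 15.701

15.701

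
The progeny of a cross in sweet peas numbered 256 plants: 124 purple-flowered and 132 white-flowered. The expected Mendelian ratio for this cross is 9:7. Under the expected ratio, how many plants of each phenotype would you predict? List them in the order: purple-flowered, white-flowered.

Under the 9:7 hypothesis (Σ ratio = 16, N = 256):
  purple-flowered: 256 × 9/16 = 144
  white-flowered: 256 × 7/16 = 112

144, 112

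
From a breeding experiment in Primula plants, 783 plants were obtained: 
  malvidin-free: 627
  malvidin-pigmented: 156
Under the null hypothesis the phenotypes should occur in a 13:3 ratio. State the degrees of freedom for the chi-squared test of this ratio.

1

A goodness-of-fit test with 2 phenotype classes has df = 2 − 1 = 1.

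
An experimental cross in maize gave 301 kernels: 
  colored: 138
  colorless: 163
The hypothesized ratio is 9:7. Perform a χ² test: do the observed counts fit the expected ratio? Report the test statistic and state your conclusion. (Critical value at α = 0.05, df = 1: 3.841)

13.236; not consistent

Expected counts for N = 301 under a 9:7 ratio (total parts = 16):
  colored: 301 × 9/16 = 169.3125
  colorless: 301 × 7/16 = 131.6875
χ² = Σ (O − E)² / E
  colored: (138 − 169.3125)² / 169.3125 = 5.7909
  colorless: (163 − 131.6875)² / 131.6875 = 7.4454
χ² = 5.7909 + 7.4454 = 13.2363 ≈ 13.236
Degrees of freedom = 2 − 1 = 1; critical value at α = 0.05 is 3.841.
Since 13.236 > 3.841, we reject the null hypothesis — the data do not fit the 9:7 ratio.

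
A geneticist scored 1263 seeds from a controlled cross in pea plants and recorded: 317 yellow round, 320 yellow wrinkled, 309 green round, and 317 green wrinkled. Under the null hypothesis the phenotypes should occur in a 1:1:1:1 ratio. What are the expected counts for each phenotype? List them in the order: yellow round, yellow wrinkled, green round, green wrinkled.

Expected counts for N = 1263 under a 1:1:1:1 ratio (total parts = 4):
  yellow round: 1263 × 1/4 = 315.75
  yellow wrinkled: 1263 × 1/4 = 315.75
  green round: 1263 × 1/4 = 315.75
  green wrinkled: 1263 × 1/4 = 315.75

315.75, 315.75, 315.75, 315.75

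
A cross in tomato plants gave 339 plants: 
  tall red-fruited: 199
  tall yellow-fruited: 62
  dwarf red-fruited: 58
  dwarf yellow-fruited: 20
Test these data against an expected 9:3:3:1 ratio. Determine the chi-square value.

Total ratio parts = 16. Expected numbers out of 339:
  tall red-fruited: 339 × 9/16 = 190.6875
  tall yellow-fruited: 339 × 3/16 = 63.5625
  dwarf red-fruited: 339 × 3/16 = 63.5625
  dwarf yellow-fruited: 339 × 1/16 = 21.1875
χ² = Σ (O − E)² / E
  tall red-fruited: (199 − 190.6875)² / 190.6875 = 0.3624
  tall yellow-fruited: (62 − 63.5625)² / 63.5625 = 0.0384
  dwarf red-fruited: (58 − 63.5625)² / 63.5625 = 0.4868
  dwarf yellow-fruited: (20 − 21.1875)² / 21.1875 = 0.0666
χ² = 0.3624 + 0.0384 + 0.4868 + 0.0666 = 0.9542 ≈ 0.954

0.954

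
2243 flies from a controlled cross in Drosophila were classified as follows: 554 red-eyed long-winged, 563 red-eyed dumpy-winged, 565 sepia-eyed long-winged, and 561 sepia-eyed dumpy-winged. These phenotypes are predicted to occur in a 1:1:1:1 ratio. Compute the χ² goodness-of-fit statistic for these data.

0.123

The 1:1:1:1 ratio has 4 parts, so with N = 2243 the expected counts are:
  red-eyed long-winged: 2243 × 1/4 = 560.75
  red-eyed dumpy-winged: 2243 × 1/4 = 560.75
  sepia-eyed long-winged: 2243 × 1/4 = 560.75
  sepia-eyed dumpy-winged: 2243 × 1/4 = 560.75
χ² = Σ (O − E)² / E
  red-eyed long-winged: (554 − 560.75)² / 560.75 = 0.0813
  red-eyed dumpy-winged: (563 − 560.75)² / 560.75 = 0.0090
  sepia-eyed long-winged: (565 − 560.75)² / 560.75 = 0.0322
  sepia-eyed dumpy-winged: (561 − 560.75)² / 560.75 = 0.0001
χ² = 0.0813 + 0.0090 + 0.0322 + 0.0001 = 0.1226 ≈ 0.123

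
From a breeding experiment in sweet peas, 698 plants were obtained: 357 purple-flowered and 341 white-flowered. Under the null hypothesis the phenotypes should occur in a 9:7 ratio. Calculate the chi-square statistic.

7.388

Expected counts for N = 698 under a 9:7 ratio (total parts = 16):
  purple-flowered: 698 × 9/16 = 392.625
  white-flowered: 698 × 7/16 = 305.375
χ² = Σ (O − E)² / E
  purple-flowered: (357 − 392.625)² / 392.625 = 3.2324
  white-flowered: (341 − 305.375)² / 305.375 = 4.1560
χ² = 3.2324 + 4.1560 = 7.3884 ≈ 7.388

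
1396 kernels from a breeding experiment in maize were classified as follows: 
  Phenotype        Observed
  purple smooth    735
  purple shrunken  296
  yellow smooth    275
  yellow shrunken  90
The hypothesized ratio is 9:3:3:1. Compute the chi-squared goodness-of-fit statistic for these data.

The 9:3:3:1 ratio has 16 parts, so with N = 1396 the expected counts are:
  purple smooth: 1396 × 9/16 = 785.25
  purple shrunken: 1396 × 3/16 = 261.75
  yellow smooth: 1396 × 3/16 = 261.75
  yellow shrunken: 1396 × 1/16 = 87.25
χ² = Σ (O − E)² / E
  purple smooth: (735 − 785.25)² / 785.25 = 3.2156
  purple shrunken: (296 − 261.75)² / 261.75 = 4.4816
  yellow smooth: (275 − 261.75)² / 261.75 = 0.6707
  yellow shrunken: (90 − 87.25)² / 87.25 = 0.0867
χ² = 3.2156 + 4.4816 + 0.6707 + 0.0867 = 8.4546 ≈ 8.455

8.455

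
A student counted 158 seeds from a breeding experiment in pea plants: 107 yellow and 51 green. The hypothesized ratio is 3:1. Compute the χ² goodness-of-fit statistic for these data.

4.464

Total ratio parts = 4. Expected numbers out of 158:
  yellow: 158 × 3/4 = 118.5
  green: 158 × 1/4 = 39.5
χ² = Σ (O − E)² / E
  yellow: (107 − 118.5)² / 118.5 = 1.1160
  green: (51 − 39.5)² / 39.5 = 3.3481
χ² = 1.1160 + 3.3481 = 4.4641 ≈ 4.464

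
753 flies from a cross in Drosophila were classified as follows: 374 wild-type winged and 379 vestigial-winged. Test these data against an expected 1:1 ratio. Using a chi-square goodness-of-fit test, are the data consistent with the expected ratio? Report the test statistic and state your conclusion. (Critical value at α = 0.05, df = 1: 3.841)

Expected counts for N = 753 under a 1:1 ratio (total parts = 2):
  wild-type winged: 753 × 1/2 = 376.5
  vestigial-winged: 753 × 1/2 = 376.5
χ² = Σ (O − E)² / E
  wild-type winged: (374 − 376.5)² / 376.5 = 0.0166
  vestigial-winged: (379 − 376.5)² / 376.5 = 0.0166
χ² = 0.0166 + 0.0166 = 0.0332 ≈ 0.033
Degrees of freedom = 2 − 1 = 1; critical value at α = 0.05 is 3.841.
Since 0.033 < 3.841, we fail to reject the null hypothesis — the data are consistent with the 1:1 ratio.

0.033; consistent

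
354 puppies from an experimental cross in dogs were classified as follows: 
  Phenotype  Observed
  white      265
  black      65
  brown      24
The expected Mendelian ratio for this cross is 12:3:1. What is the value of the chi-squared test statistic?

The 12:3:1 ratio has 16 parts, so with N = 354 the expected counts are:
  white: 354 × 12/16 = 265.5
  black: 354 × 3/16 = 66.375
  brown: 354 × 1/16 = 22.125
χ² = Σ (O − E)² / E
  white: (265 − 265.5)² / 265.5 = 0.0009
  black: (65 − 66.375)² / 66.375 = 0.0285
  brown: (24 − 22.125)² / 22.125 = 0.1589
χ² = 0.0009 + 0.0285 + 0.1589 = 0.1883 ≈ 0.188

0.188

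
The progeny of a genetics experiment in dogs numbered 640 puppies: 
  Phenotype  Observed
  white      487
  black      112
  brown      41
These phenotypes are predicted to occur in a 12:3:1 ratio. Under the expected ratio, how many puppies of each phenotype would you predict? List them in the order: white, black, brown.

480, 120, 40

Total ratio parts = 16. Expected numbers out of 640:
  white: 640 × 12/16 = 480
  black: 640 × 3/16 = 120
  brown: 640 × 1/16 = 40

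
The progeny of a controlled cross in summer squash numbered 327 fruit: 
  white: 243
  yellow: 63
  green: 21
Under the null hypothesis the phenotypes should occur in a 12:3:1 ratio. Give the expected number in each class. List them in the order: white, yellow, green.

245.25, 61.3125, 20.4375

Total ratio parts = 16. Expected numbers out of 327:
  white: 327 × 12/16 = 245.25
  yellow: 327 × 3/16 = 61.3125
  green: 327 × 1/16 = 20.4375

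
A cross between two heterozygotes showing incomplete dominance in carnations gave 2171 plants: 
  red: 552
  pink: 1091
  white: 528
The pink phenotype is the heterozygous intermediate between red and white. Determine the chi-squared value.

0.586

With incomplete dominance, a heterozygote × heterozygote cross gives a 1:2:1 phenotypic ratio.
Expected counts for N = 2171 under a 1:2:1 ratio (total parts = 4):
  red: 2171 × 1/4 = 542.75
  pink: 2171 × 2/4 = 1085.5
  white: 2171 × 1/4 = 542.75
χ² = Σ (O − E)² / E
  red: (552 − 542.75)² / 542.75 = 0.1576
  pink: (1091 − 1085.5)² / 1085.5 = 0.0279
  white: (528 − 542.75)² / 542.75 = 0.4009
χ² = 0.1576 + 0.0279 + 0.4009 = 0.5864 ≈ 0.586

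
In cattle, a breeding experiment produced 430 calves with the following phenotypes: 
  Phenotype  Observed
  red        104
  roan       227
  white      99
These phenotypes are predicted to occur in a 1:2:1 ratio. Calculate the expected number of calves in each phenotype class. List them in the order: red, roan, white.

Total ratio parts = 4. Expected numbers out of 430:
  red: 430 × 1/4 = 107.5
  roan: 430 × 2/4 = 215
  white: 430 × 1/4 = 107.5

107.5, 215, 107.5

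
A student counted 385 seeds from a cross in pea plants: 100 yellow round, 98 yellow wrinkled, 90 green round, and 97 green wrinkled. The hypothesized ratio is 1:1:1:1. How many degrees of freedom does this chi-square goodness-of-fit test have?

3

A goodness-of-fit test with 4 phenotype classes has df = 4 − 1 = 3.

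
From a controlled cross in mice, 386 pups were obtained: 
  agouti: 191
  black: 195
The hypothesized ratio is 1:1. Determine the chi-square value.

Total ratio parts = 2. Expected numbers out of 386:
  agouti: 386 × 1/2 = 193
  black: 386 × 1/2 = 193
χ² = Σ (O − E)² / E
  agouti: (191 − 193)² / 193 = 0.0207
  black: (195 − 193)² / 193 = 0.0207
χ² = 0.0207 + 0.0207 = 0.0414 ≈ 0.041

0.041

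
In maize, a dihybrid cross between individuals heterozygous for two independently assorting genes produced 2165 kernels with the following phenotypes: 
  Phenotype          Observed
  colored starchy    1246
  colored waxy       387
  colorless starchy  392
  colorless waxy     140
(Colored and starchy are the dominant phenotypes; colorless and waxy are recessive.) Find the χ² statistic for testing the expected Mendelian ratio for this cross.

2.177

A dihybrid F₂ with independent assortment and complete dominance at both loci gives a 9:3:3:1 phenotypic ratio.
Under the 9:3:3:1 hypothesis (Σ ratio = 16, N = 2165):
  colored starchy: 2165 × 9/16 = 1217.8125
  colored waxy: 2165 × 3/16 = 405.9375
  colorless starchy: 2165 × 3/16 = 405.9375
  colorless waxy: 2165 × 1/16 = 135.3125
χ² = Σ (O − E)² / E
  colored starchy: (1246 − 1217.8125)² / 1217.8125 = 0.6524
  colored waxy: (387 − 405.9375)² / 405.9375 = 0.8835
  colorless starchy: (392 − 405.9375)² / 405.9375 = 0.4785
  colorless waxy: (140 − 135.3125)² / 135.3125 = 0.1624
χ² = 0.6524 + 0.8835 + 0.4785 + 0.1624 = 2.1768 ≈ 2.177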